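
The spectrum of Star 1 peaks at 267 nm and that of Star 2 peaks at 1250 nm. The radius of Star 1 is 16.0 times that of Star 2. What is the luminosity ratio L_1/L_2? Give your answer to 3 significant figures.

1.23×10^5

Wien's law gives T ∝ 1/λ_max, so T_1/T_2 = λ_2/λ_1 = 1250/267 = 4.682.
Then L ∝ R²T⁴ gives L_1/L_2 = (16.0)² × (4.682)⁴ = 256.0 × 480.4 = 1.230×10^5.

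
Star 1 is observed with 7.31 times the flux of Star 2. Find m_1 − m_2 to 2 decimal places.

-2.16

m_1 − m_2 = −2.5 log₁₀(F_1/F_2) = −2.5 log₁₀(7.31) = −2.5 × (0.864) = -2.160.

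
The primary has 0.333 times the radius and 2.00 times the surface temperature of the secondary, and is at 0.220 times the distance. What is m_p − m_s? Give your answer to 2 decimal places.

-3.91

L_p/L_s = (0.333)²(2.00)⁴ = 1.774.
F_p/F_s = (L_p/L_s)/(d_p/d_s)² = 1.774/0.04840 = 36.66.
m_p − m_s = −2.5 log₁₀(36.66) = -3.91.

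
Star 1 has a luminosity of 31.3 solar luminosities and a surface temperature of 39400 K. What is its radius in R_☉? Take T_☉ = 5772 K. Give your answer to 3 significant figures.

0.120 R_☉

R/R_☉ = √(L/L_☉) / (T/T_☉)² = √(31.3) / (6.826)²
       = 5.595 / 46.60 = 0.1201.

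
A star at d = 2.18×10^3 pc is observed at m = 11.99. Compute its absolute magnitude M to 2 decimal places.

M = m − 5 log₁₀(d/10 pc) = 11.99 − 5 log₁₀(2.18×10^3/10)
  = 11.99 − 5 × 2.338 = 11.99 − 11.69 = 0.30.

0.30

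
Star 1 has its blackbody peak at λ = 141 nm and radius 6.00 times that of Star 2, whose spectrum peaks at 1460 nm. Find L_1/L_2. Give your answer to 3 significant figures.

4.14×10^5

Wien's law gives T ∝ 1/λ_max, so T_1/T_2 = λ_2/λ_1 = 1460/141 = 10.35.
Then L ∝ R²T⁴ gives L_1/L_2 = (6.00)² × (10.35)⁴ = 36.00 × 1.150×10^4 = 4.138×10^5.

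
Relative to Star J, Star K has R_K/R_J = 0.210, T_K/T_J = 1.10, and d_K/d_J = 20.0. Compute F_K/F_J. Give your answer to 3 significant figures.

1.61×10^-4

L_K/L_J = (R_K/R_J)²(T_K/T_J)⁴ = (0.210)² × (1.10)⁴ = 0.06457.
F_K/F_J = (L_K/L_J)/(d_K/d_J)² = 0.06457 / (20.0)² = 1.614×10^-4.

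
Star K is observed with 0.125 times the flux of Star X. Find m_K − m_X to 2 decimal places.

m_K − m_X = −2.5 log₁₀(F_K/F_X) = −2.5 log₁₀(0.125) = −2.5 × (-0.903) = 2.258.

2.26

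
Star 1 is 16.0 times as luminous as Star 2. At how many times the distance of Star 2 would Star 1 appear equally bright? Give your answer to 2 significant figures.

4.0

Equal flux requires L_1/d_1² = L_2/d_2², so d_1/d_2 = √(L_1/L_2)
= √(16.0) = 4.000.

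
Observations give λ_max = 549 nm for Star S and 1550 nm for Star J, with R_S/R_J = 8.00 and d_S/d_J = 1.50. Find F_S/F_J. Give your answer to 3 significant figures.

Wien's law: T_S/T_J = λ_J/λ_S = 1550/549 = 2.823.
L_S/L_J = (R_S/R_J)²(T_S/T_J)⁴ = (8.00)²(2.823)⁴ = 4066.
F_S/F_J = (L_S/L_J)/(d_S/d_J)² = 4066/(1.50)² = 1807.

1.81×10^3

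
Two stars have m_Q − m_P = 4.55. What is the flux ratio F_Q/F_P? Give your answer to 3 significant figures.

F_Q/F_P = 10^(−(m_Q − m_P)/2.5) = 10^(-4.55/2.5) = 10^-1.820 = 0.01514.

0.0151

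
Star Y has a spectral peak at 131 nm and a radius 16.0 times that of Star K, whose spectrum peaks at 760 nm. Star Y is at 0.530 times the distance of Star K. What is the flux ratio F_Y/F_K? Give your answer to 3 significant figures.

Wien's law: T_Y/T_K = λ_K/λ_Y = 760/131 = 5.802.
L_Y/L_K = (R_Y/R_K)²(T_Y/T_K)⁴ = (16.0)²(5.802)⁴ = 2.900×10^5.
F_Y/F_K = (L_Y/L_K)/(d_Y/d_K)² = 2.900×10^5/(0.530)² = 1.032×10^6.

1.03×10^6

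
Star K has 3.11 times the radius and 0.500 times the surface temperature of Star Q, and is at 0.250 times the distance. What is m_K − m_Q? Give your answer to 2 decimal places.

L_K/L_Q = (3.11)²(0.500)⁴ = 0.6045.
F_K/F_Q = (L_K/L_Q)/(d_K/d_Q)² = 0.6045/0.06250 = 9.672.
m_K − m_Q = −2.5 log₁₀(9.672) = -2.46.

-2.46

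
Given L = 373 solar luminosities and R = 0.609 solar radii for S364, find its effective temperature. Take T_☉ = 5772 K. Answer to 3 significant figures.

T/T_☉ = (L/L_☉)^(1/4) / (R/R_☉)^(1/2)
T = 5772 × (373)^(1/4) / √(0.609) = 5772 × 4.395 / 0.7804 = 3.250×10^4 K.

3.25×10^4 K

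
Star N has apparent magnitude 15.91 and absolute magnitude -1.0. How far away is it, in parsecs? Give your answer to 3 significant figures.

2.41×10^4 pc

m − M = 5 log₁₀(d/10 pc)
15.91 − (-1.0) = 16.91 = 5 log₁₀(d/10)
d = 10 × 10^(16.91/5) = 10 × 10^3.382 = 2.410×10^4 pc.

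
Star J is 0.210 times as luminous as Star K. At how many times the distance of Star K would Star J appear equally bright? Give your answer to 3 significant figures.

Equal flux requires L_J/d_J² = L_K/d_K², so d_J/d_K = √(L_J/L_K)
= √(0.210) = 0.4583.

0.458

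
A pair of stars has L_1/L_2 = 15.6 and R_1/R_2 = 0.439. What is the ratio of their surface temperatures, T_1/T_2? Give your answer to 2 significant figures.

L ∝ R²T⁴ gives T ∝ (L/R²)^(1/4), so
T_1/T_2 = (15.6 / 0.439²)^(1/4) = (80.95)^(1/4) = 3.000.

3.0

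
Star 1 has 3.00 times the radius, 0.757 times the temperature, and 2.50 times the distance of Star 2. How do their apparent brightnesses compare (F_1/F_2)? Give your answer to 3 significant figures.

0.473

L_1/L_2 = (R_1/R_2)²(T_1/T_2)⁴ = (3.00)² × (0.757)⁴ = 2.955.
F_1/F_2 = (L_1/L_2)/(d_1/d_2)² = 2.955 / (2.50)² = 0.4729.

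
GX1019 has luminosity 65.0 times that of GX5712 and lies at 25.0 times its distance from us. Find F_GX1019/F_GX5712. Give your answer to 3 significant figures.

0.104

F = L/(4πd²), so F_GX1019/F_GX5712 = (L_GX1019/L_GX5712) / (d_GX1019/d_GX5712)²
= 65.0 / (25.0)² = 65.0 / 625.0 = 0.1040.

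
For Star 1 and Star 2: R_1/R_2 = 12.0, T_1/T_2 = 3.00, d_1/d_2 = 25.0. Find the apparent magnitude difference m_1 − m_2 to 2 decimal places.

-3.18

L_1/L_2 = (12.0)²(3.00)⁴ = 1.166×10^4.
F_1/F_2 = (L_1/L_2)/(d_1/d_2)² = 1.166×10^4/625.0 = 18.66.
m_1 − m_2 = −2.5 log₁₀(18.66) = -3.18.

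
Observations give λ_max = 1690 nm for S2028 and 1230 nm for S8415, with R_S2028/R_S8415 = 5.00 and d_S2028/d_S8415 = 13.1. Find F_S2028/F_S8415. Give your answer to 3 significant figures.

Wien's law: T_S2028/T_S8415 = λ_S8415/λ_S2028 = 1230/1690 = 0.7278.
L_S2028/L_S8415 = (R_S2028/R_S8415)²(T_S2028/T_S8415)⁴ = (5.00)²(0.7278)⁴ = 7.015.
F_S2028/F_S8415 = (L_S2028/L_S8415)/(d_S2028/d_S8415)² = 7.015/(13.1)² = 0.04088.

0.0409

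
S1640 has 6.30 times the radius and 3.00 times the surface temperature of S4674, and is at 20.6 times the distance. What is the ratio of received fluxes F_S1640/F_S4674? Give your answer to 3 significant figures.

L_S1640/L_S4674 = (R_S1640/R_S4674)²(T_S1640/T_S4674)⁴ = (6.30)² × (3.00)⁴ = 3215.
F_S1640/F_S4674 = (L_S1640/L_S4674)/(d_S1640/d_S4674)² = 3215 / (20.6)² = 7.576.

7.58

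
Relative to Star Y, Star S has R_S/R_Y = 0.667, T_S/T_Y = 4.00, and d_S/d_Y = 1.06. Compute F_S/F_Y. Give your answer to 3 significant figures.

101

L_S/L_Y = (R_S/R_Y)²(T_S/T_Y)⁴ = (0.667)² × (4.00)⁴ = 113.9.
F_S/F_Y = (L_S/L_Y)/(d_S/d_Y)² = 113.9 / (1.06)² = 101.4.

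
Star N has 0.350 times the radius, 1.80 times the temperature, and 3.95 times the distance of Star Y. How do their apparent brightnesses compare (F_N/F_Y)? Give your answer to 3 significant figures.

0.0824

L_N/L_Y = (R_N/R_Y)²(T_N/T_Y)⁴ = (0.350)² × (1.80)⁴ = 1.286.
F_N/F_Y = (L_N/L_Y)/(d_N/d_Y)² = 1.286 / (3.95)² = 0.08242.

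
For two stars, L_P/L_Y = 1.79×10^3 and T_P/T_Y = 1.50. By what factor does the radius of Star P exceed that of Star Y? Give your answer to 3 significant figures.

L ∝ R²T⁴ gives R ∝ √L / T², so
R_P/R_Y = √(1.79×10^3) / (1.50)² = 42.31 / 2.250 = 18.80.

18.8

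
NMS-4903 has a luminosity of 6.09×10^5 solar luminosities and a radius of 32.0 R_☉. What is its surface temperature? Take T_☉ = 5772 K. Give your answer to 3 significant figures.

2.85×10^4 K

T/T_☉ = (L/L_☉)^(1/4) / (R/R_☉)^(1/2)
T = 5772 × (6.09×10^5)^(1/4) / √(32.0) = 5772 × 27.94 / 5.657 = 2.850×10^4 K.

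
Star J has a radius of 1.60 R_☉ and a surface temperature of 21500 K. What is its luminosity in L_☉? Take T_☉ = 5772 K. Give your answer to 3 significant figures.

493 L_☉

L/L_☉ = (R/R_☉)² (T/T_☉)⁴ = (1.60)² × (21500/5772)⁴
       = 2.560 × (3.725)⁴ = 2.560 × 192.5 = 492.8.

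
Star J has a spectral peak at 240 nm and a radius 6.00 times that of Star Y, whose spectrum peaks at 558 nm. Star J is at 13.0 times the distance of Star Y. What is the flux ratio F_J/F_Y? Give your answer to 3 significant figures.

Wien's law: T_J/T_Y = λ_Y/λ_J = 558/240 = 2.325.
L_J/L_Y = (R_J/R_Y)²(T_J/T_Y)⁴ = (6.00)²(2.325)⁴ = 1052.
F_J/F_Y = (L_J/L_Y)/(d_J/d_Y)² = 1052/(13.0)² = 6.225.

6.22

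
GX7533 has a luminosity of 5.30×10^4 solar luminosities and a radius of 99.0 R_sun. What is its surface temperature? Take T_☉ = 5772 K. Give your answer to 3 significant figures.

8.80×10^3 K

T/T_☉ = (L/L_☉)^(1/4) / (R/R_☉)^(1/2)
T = 5772 × (5.30×10^4)^(1/4) / √(99.0) = 5772 × 15.17 / 9.950 = 8802 K.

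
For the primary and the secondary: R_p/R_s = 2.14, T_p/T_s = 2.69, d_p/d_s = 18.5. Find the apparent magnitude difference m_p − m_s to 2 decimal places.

L_p/L_s = (2.14)²(2.69)⁴ = 239.8.
F_p/F_s = (L_p/L_s)/(d_p/d_s)² = 239.8/342.2 = 0.7006.
m_p − m_s = −2.5 log₁₀(0.7006) = 0.39.

0.39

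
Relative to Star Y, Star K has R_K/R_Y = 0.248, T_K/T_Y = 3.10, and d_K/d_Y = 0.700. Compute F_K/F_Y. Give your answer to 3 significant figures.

11.6

L_K/L_Y = (R_K/R_Y)²(T_K/T_Y)⁴ = (0.248)² × (3.10)⁴ = 5.680.
F_K/F_Y = (L_K/L_Y)/(d_K/d_Y)² = 5.680 / (0.700)² = 11.59.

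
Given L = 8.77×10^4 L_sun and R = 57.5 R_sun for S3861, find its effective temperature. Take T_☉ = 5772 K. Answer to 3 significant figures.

1.31×10^4 K

T/T_☉ = (L/L_☉)^(1/4) / (R/R_☉)^(1/2)
T = 5772 × (8.77×10^4)^(1/4) / √(57.5) = 5772 × 17.21 / 7.583 = 1.310×10^4 K.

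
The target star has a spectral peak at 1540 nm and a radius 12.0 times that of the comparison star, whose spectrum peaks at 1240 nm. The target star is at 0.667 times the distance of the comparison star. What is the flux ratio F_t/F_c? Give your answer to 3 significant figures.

Wien's law: T_t/T_c = λ_c/λ_t = 1240/1540 = 0.8052.
L_t/L_c = (R_t/R_c)²(T_t/T_c)⁴ = (12.0)²(0.8052)⁴ = 60.53.
F_t/F_c = (L_t/L_c)/(d_t/d_c)² = 60.53/(0.667)² = 136.1.

136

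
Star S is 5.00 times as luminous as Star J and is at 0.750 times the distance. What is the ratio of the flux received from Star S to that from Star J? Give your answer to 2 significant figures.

F = L/(4πd²), so F_S/F_J = (L_S/L_J) / (d_S/d_J)²
= 5.00 / (0.750)² = 5.00 / 0.5625 = 8.889.

8.9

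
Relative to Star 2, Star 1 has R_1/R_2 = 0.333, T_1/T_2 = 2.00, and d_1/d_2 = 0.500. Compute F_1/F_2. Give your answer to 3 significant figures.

L_1/L_2 = (R_1/R_2)²(T_1/T_2)⁴ = (0.333)² × (2.00)⁴ = 1.774.
F_1/F_2 = (L_1/L_2)/(d_1/d_2)² = 1.774 / (0.500)² = 7.097.

7.10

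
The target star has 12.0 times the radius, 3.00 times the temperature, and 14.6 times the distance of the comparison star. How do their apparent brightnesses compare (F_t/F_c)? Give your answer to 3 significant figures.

L_t/L_c = (R_t/R_c)²(T_t/T_c)⁴ = (12.0)² × (3.00)⁴ = 1.166×10^4.
F_t/F_c = (L_t/L_c)/(d_t/d_c)² = 1.166×10^4 / (14.6)² = 54.72.

54.7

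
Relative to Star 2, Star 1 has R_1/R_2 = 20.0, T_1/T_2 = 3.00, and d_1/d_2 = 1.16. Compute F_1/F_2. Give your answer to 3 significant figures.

2.41×10^4

L_1/L_2 = (R_1/R_2)²(T_1/T_2)⁴ = (20.0)² × (3.00)⁴ = 3.240×10^4.
F_1/F_2 = (L_1/L_2)/(d_1/d_2)² = 3.240×10^4 / (1.16)² = 2.408×10^4.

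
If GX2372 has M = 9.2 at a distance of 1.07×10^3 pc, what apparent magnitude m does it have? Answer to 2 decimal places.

19.35

m = M + 5 log₁₀(d/10 pc) = 9.2 + 5 log₁₀(1.07×10^3/10)
  = 9.2 + 5 × 2.029 = 9.2 + 10.15 = 19.35.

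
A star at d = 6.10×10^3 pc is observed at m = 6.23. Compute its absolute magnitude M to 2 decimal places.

M = m − 5 log₁₀(d/10 pc) = 6.23 − 5 log₁₀(6.10×10^3/10)
  = 6.23 − 5 × 2.785 = 6.23 − 13.93 = -7.70.

-7.70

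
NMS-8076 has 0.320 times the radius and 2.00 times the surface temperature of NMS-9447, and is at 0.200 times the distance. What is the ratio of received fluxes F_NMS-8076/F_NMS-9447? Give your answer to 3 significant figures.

L_NMS-8076/L_NMS-9447 = (R_NMS-8076/R_NMS-9447)²(T_NMS-8076/T_NMS-9447)⁴ = (0.320)² × (2.00)⁴ = 1.638.
F_NMS-8076/F_NMS-9447 = (L_NMS-8076/L_NMS-9447)/(d_NMS-8076/d_NMS-9447)² = 1.638 / (0.200)² = 40.96.

41.0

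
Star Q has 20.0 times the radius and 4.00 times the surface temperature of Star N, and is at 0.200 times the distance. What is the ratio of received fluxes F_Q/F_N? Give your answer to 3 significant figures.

2.56×10^6

L_Q/L_N = (R_Q/R_N)²(T_Q/T_N)⁴ = (20.0)² × (4.00)⁴ = 1.024×10^5.
F_Q/F_N = (L_Q/L_N)/(d_Q/d_N)² = 1.024×10^5 / (0.200)² = 2.560×10^6.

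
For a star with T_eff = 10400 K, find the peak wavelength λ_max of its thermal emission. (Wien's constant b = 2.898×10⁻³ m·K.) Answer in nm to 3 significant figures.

λ_max = b/T = 2.898×10⁻³ / 10400 = 2.79×10^-7 m = 278.7 nm.

279 nm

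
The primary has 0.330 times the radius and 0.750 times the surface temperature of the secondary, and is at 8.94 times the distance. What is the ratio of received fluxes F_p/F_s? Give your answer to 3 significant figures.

L_p/L_s = (R_p/R_s)²(T_p/T_s)⁴ = (0.330)² × (0.750)⁴ = 0.03446.
F_p/F_s = (L_p/L_s)/(d_p/d_s)² = 0.03446 / (8.94)² = 4.311×10^-4.

4.31×10^-4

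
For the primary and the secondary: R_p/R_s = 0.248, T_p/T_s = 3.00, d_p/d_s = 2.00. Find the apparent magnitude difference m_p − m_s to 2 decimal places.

L_p/L_s = (0.248)²(3.00)⁴ = 4.982.
F_p/F_s = (L_p/L_s)/(d_p/d_s)² = 4.982/4.000 = 1.245.
m_p − m_s = −2.5 log₁₀(1.245) = -0.24.

-0.24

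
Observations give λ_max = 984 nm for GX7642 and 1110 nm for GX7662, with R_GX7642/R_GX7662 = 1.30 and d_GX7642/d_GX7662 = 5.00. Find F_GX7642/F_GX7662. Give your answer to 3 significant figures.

Wien's law: T_GX7642/T_GX7662 = λ_GX7662/λ_GX7642 = 1110/984 = 1.128.
L_GX7642/L_GX7662 = (R_GX7642/R_GX7662)²(T_GX7642/T_GX7662)⁴ = (1.30)²(1.128)⁴ = 2.737.
F_GX7642/F_GX7662 = (L_GX7642/L_GX7662)/(d_GX7642/d_GX7662)² = 2.737/(5.00)² = 0.1095.

0.109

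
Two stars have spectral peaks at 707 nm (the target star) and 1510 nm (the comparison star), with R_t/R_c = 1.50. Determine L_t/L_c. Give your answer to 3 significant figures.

46.8

Wien's law gives T ∝ 1/λ_max, so T_t/T_c = λ_c/λ_t = 1510/707 = 2.136.
Then L ∝ R²T⁴ gives L_t/L_c = (1.50)² × (2.136)⁴ = 2.250 × 20.81 = 46.82.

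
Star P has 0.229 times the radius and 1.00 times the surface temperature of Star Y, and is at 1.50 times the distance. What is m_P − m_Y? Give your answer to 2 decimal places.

L_P/L_Y = (0.229)²(1.00)⁴ = 0.05244.
F_P/F_Y = (L_P/L_Y)/(d_P/d_Y)² = 0.05244/2.250 = 0.02331.
m_P − m_Y = −2.5 log₁₀(0.02331) = 4.08.

4.08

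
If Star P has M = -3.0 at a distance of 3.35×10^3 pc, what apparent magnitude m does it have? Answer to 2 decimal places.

9.63

m = M + 5 log₁₀(d/10 pc) = -3.0 + 5 log₁₀(3.35×10^3/10)
  = -3.0 + 5 × 2.525 = -3.0 + 12.63 = 9.63.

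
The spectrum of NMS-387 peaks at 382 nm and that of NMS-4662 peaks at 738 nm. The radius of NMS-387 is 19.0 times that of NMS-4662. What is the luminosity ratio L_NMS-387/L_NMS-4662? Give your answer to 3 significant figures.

Wien's law gives T ∝ 1/λ_max, so T_NMS-387/T_NMS-4662 = λ_NMS-4662/λ_NMS-387 = 738/382 = 1.932.
Then L ∝ R²T⁴ gives L_NMS-387/L_NMS-4662 = (19.0)² × (1.932)⁴ = 361.0 × 13.93 = 5029.

5.03×10^3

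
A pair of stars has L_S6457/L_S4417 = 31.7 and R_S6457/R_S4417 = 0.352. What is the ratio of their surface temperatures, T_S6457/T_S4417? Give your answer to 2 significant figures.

L ∝ R²T⁴ gives T ∝ (L/R²)^(1/4), so
T_S6457/T_S4417 = (31.7 / 0.352²)^(1/4) = (255.8)^(1/4) = 3.999.

4.0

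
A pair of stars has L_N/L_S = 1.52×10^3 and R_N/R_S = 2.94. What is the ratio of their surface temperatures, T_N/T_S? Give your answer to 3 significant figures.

L ∝ R²T⁴ gives T ∝ (L/R²)^(1/4), so
T_N/T_S = (1.52×10^3 / 2.94²)^(1/4) = (175.9)^(1/4) = 3.642.

3.64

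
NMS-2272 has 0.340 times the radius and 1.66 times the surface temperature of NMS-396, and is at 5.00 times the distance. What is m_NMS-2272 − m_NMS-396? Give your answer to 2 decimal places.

L_NMS-2272/L_NMS-396 = (0.340)²(1.66)⁴ = 0.8778.
F_NMS-2272/F_NMS-396 = (L_NMS-2272/L_NMS-396)/(d_NMS-2272/d_NMS-396)² = 0.8778/25.00 = 0.03511.
m_NMS-2272 − m_NMS-396 = −2.5 log₁₀(0.03511) = 3.64.

3.64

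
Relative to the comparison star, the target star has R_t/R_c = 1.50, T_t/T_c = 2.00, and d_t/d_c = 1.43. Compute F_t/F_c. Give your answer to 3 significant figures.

17.6

L_t/L_c = (R_t/R_c)²(T_t/T_c)⁴ = (1.50)² × (2.00)⁴ = 36.00.
F_t/F_c = (L_t/L_c)/(d_t/d_c)² = 36.00 / (1.43)² = 17.60.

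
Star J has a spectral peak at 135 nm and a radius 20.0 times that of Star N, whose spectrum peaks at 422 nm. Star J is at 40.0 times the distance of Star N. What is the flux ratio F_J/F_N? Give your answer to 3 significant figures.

Wien's law: T_J/T_N = λ_N/λ_J = 422/135 = 3.126.
L_J/L_N = (R_J/R_N)²(T_J/T_N)⁴ = (20.0)²(3.126)⁴ = 3.819×10^4.
F_J/F_N = (L_J/L_N)/(d_J/d_N)² = 3.819×10^4/(40.0)² = 23.87.

23.9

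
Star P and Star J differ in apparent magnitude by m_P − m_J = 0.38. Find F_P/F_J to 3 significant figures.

0.705

F_P/F_J = 10^(−(m_P − m_J)/2.5) = 10^(-0.38/2.5) = 10^-0.152 = 0.7047.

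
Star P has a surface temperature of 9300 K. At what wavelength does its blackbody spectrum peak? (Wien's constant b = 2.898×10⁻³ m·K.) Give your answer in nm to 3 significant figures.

312 nm

λ_max = b/T = 2.898×10⁻³ / 9300 = 3.12×10^-7 m = 311.6 nm.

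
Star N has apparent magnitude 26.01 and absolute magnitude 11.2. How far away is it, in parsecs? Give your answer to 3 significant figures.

9.16×10^3 pc

m − M = 5 log₁₀(d/10 pc)
26.01 − (11.2) = 14.81 = 5 log₁₀(d/10)
d = 10 × 10^(14.81/5) = 10 × 10^2.962 = 9162 pc.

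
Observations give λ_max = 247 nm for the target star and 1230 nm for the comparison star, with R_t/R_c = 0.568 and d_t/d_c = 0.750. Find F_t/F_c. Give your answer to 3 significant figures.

353

Wien's law: T_t/T_c = λ_c/λ_t = 1230/247 = 4.980.
L_t/L_c = (R_t/R_c)²(T_t/T_c)⁴ = (0.568)²(4.980)⁴ = 198.4.
F_t/F_c = (L_t/L_c)/(d_t/d_c)² = 198.4/(0.750)² = 352.7.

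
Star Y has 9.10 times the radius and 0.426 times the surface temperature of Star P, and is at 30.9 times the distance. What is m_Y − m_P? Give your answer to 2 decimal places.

6.36

L_Y/L_P = (9.10)²(0.426)⁴ = 2.727.
F_Y/F_P = (L_Y/L_P)/(d_Y/d_P)² = 2.727/954.8 = 0.002856.
m_Y − m_P = −2.5 log₁₀(0.002856) = 6.36.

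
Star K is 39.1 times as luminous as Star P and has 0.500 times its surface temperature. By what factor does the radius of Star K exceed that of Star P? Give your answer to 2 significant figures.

25

L ∝ R²T⁴ gives R ∝ √L / T², so
R_K/R_P = √(39.1) / (0.500)² = 6.253 / 0.2500 = 25.01.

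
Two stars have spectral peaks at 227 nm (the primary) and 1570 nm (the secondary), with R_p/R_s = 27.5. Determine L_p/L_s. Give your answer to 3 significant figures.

1.73×10^6

Wien's law gives T ∝ 1/λ_max, so T_p/T_s = λ_s/λ_p = 1570/227 = 6.916.
Then L ∝ R²T⁴ gives L_p/L_s = (27.5)² × (6.916)⁴ = 756.2 × 2288 = 1.730×10^6.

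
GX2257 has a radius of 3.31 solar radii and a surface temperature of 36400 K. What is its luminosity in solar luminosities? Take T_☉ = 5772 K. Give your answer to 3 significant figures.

1.73×10^4 solar luminosities

L/L_☉ = (R/R_☉)² (T/T_☉)⁴ = (3.31)² × (36400/5772)⁴
       = 10.96 × (6.306)⁴ = 10.96 × 1582 = 1.733×10^4.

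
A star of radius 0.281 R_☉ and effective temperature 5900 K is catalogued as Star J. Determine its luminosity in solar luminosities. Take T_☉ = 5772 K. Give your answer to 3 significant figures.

0.0862 solar luminosities

L/L_☉ = (R/R_☉)² (T/T_☉)⁴ = (0.281)² × (5900/5772)⁴
       = 0.07896 × (1.022)⁴ = 0.07896 × 1.092 = 0.08620.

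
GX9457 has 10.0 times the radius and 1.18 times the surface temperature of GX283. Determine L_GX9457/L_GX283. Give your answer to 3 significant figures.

194

From the Stefan–Boltzmann law, L ∝ R²T⁴, so
L_GX9457/L_GX283 = (R_GX9457/R_GX283)² (T_GX9457/T_GX283)⁴ = (10.0)² × (1.18)⁴ = 100.0 × 1.939 = 193.9.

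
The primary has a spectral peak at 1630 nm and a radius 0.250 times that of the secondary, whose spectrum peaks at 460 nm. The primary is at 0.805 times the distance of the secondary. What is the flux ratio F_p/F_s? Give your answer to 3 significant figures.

Wien's law: T_p/T_s = λ_s/λ_p = 460/1630 = 0.2822.
L_p/L_s = (R_p/R_s)²(T_p/T_s)⁴ = (0.250)²(0.2822)⁴ = 3.964×10^-4.
F_p/F_s = (L_p/L_s)/(d_p/d_s)² = 3.964×10^-4/(0.805)² = 6.117×10^-4.

6.12×10^-4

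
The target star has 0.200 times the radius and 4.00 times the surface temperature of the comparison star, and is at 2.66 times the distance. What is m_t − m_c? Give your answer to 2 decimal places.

-0.40

L_t/L_c = (0.200)²(4.00)⁴ = 10.24.
F_t/F_c = (L_t/L_c)/(d_t/d_c)² = 10.24/7.076 = 1.447.
m_t − m_c = −2.5 log₁₀(1.447) = -0.40.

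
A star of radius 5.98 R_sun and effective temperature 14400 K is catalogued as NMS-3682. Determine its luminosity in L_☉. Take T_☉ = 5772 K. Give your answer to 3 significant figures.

1.39×10^3 L_☉

L/L_☉ = (R/R_☉)² (T/T_☉)⁴ = (5.98)² × (14400/5772)⁴
       = 35.76 × (2.495)⁴ = 35.76 × 38.74 = 1385.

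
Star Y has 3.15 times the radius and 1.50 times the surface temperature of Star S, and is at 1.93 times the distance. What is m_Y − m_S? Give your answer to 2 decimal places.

-2.82

L_Y/L_S = (3.15)²(1.50)⁴ = 50.23.
F_Y/F_S = (L_Y/L_S)/(d_Y/d_S)² = 50.23/3.725 = 13.49.
m_Y − m_S = −2.5 log₁₀(13.49) = -2.82.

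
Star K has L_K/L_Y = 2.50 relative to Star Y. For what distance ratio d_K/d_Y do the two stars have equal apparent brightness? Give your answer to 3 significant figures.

Equal flux requires L_K/d_K² = L_Y/d_Y², so d_K/d_Y = √(L_K/L_Y)
= √(2.50) = 1.581.

1.58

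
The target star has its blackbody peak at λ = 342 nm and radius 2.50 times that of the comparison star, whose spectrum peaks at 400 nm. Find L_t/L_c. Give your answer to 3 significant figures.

11.7

Wien's law gives T ∝ 1/λ_max, so T_t/T_c = λ_c/λ_t = 400/342 = 1.170.
Then L ∝ R²T⁴ gives L_t/L_c = (2.50)² × (1.170)⁴ = 6.250 × 1.871 = 11.70.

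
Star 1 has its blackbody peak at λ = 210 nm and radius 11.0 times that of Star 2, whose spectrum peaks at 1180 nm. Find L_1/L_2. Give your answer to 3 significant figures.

1.21×10^5

Wien's law gives T ∝ 1/λ_max, so T_1/T_2 = λ_2/λ_1 = 1180/210 = 5.619.
Then L ∝ R²T⁴ gives L_1/L_2 = (11.0)² × (5.619)⁴ = 121.0 × 996.9 = 1.206×10^5.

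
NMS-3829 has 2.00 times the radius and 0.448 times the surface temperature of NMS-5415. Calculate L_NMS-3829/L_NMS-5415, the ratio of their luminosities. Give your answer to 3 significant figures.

From the Stefan–Boltzmann law, L ∝ R²T⁴, so
L_NMS-3829/L_NMS-5415 = (R_NMS-3829/R_NMS-5415)² (T_NMS-3829/T_NMS-5415)⁴ = (2.00)² × (0.448)⁴ = 4.000 × 0.04028 = 0.1611.

0.161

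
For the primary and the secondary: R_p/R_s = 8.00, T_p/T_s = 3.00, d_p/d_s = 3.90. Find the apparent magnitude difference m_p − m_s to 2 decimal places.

L_p/L_s = (8.00)²(3.00)⁴ = 5184.
F_p/F_s = (L_p/L_s)/(d_p/d_s)² = 5184/15.21 = 340.8.
m_p − m_s = −2.5 log₁₀(340.8) = -6.33.

-6.33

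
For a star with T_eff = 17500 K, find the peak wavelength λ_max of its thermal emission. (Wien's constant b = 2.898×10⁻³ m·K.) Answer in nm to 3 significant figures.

λ_max = b/T = 2.898×10⁻³ / 17500 = 1.66×10^-7 m = 165.6 nm.

166 nm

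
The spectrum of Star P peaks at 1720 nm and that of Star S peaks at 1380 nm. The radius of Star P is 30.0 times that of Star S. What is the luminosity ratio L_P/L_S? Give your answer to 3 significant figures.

373

Wien's law gives T ∝ 1/λ_max, so T_P/T_S = λ_S/λ_P = 1380/1720 = 0.8023.
Then L ∝ R²T⁴ gives L_P/L_S = (30.0)² × (0.8023)⁴ = 900.0 × 0.4144 = 372.9.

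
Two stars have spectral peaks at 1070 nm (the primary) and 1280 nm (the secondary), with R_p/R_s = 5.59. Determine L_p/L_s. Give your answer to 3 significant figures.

Wien's law gives T ∝ 1/λ_max, so T_p/T_s = λ_s/λ_p = 1280/1070 = 1.196.
Then L ∝ R²T⁴ gives L_p/L_s = (5.59)² × (1.196)⁴ = 31.25 × 2.048 = 63.99.

64.0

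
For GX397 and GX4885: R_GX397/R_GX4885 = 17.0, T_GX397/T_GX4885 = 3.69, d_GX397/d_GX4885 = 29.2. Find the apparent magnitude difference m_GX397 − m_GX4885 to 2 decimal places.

L_GX397/L_GX4885 = (17.0)²(3.69)⁴ = 5.358×10^4.
F_GX397/F_GX4885 = (L_GX397/L_GX4885)/(d_GX397/d_GX4885)² = 5.358×10^4/852.6 = 62.84.
m_GX397 − m_GX4885 = −2.5 log₁₀(62.84) = -4.50.

-4.50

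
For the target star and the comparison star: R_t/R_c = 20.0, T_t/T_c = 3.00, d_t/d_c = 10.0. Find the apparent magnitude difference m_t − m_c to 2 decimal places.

L_t/L_c = (20.0)²(3.00)⁴ = 3.240×10^4.
F_t/F_c = (L_t/L_c)/(d_t/d_c)² = 3.240×10^4/100.0 = 324.0.
m_t − m_c = −2.5 log₁₀(324.0) = -6.28.

-6.28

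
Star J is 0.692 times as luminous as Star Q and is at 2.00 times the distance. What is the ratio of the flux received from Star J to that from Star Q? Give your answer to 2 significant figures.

0.17

F = L/(4πd²), so F_J/F_Q = (L_J/L_Q) / (d_J/d_Q)²
= 0.692 / (2.00)² = 0.692 / 4.000 = 0.1730.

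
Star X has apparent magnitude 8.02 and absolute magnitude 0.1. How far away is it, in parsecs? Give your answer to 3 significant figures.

384 pc

m − M = 5 log₁₀(d/10 pc)
8.02 − (0.1) = 7.92 = 5 log₁₀(d/10)
d = 10 × 10^(7.92/5) = 10 × 10^1.584 = 383.7 pc.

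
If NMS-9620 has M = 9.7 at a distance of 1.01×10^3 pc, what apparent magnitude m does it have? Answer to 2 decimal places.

m = M + 5 log₁₀(d/10 pc) = 9.7 + 5 log₁₀(1.01×10^3/10)
  = 9.7 + 5 × 2.004 = 9.7 + 10.02 = 19.72.

19.72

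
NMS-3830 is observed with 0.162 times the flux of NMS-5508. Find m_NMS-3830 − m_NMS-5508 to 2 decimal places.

1.98

m_NMS-3830 − m_NMS-5508 = −2.5 log₁₀(F_NMS-3830/F_NMS-5508) = −2.5 log₁₀(0.162) = −2.5 × (-0.790) = 1.976.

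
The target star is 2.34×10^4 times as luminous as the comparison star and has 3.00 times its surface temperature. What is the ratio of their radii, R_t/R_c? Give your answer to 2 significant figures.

L ∝ R²T⁴ gives R ∝ √L / T², so
R_t/R_c = √(2.34×10^4) / (3.00)² = 153.0 / 9.000 = 17.00.

17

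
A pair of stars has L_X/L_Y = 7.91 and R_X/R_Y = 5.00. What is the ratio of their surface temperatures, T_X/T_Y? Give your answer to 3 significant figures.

L ∝ R²T⁴ gives T ∝ (L/R²)^(1/4), so
T_X/T_Y = (7.91 / 5.00²)^(1/4) = (0.3164)^(1/4) = 0.7500.

0.750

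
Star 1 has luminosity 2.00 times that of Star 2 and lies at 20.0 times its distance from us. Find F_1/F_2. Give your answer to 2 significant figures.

F = L/(4πd²), so F_1/F_2 = (L_1/L_2) / (d_1/d_2)²
= 2.00 / (20.0)² = 2.00 / 400.0 = 0.005000.

0.0050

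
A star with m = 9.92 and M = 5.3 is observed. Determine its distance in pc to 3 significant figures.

m − M = 5 log₁₀(d/10 pc)
9.92 − (5.3) = 4.62 = 5 log₁₀(d/10)
d = 10 × 10^(4.62/5) = 10 × 10^0.924 = 83.95 pc.

83.9 pc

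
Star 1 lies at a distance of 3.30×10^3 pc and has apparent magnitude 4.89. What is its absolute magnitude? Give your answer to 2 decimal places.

M = m − 5 log₁₀(d/10 pc) = 4.89 − 5 log₁₀(3.30×10^3/10)
  = 4.89 − 5 × 2.519 = 4.89 − 12.59 = -7.70.

-7.70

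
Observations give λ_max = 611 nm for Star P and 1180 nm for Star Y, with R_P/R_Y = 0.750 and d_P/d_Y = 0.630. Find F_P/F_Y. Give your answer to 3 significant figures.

Wien's law: T_P/T_Y = λ_Y/λ_P = 1180/611 = 1.931.
L_P/L_Y = (R_P/R_Y)²(T_P/T_Y)⁴ = (0.750)²(1.931)⁴ = 7.825.
F_P/F_Y = (L_P/L_Y)/(d_P/d_Y)² = 7.825/(0.630)² = 19.72.

19.7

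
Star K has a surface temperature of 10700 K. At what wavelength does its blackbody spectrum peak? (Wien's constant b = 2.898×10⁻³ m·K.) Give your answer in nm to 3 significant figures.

λ_max = b/T = 2.898×10⁻³ / 10700 = 2.71×10^-7 m = 270.8 nm.

271 nm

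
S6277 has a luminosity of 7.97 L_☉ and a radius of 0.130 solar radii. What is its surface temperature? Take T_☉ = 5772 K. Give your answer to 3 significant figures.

2.69×10^4 K

T/T_☉ = (L/L_☉)^(1/4) / (R/R_☉)^(1/2)
T = 5772 × (7.97)^(1/4) / √(0.130) = 5772 × 1.680 / 0.3606 = 2.690×10^4 K.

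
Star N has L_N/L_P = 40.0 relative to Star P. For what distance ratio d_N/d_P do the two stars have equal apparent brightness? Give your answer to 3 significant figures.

6.32

Equal flux requires L_N/d_N² = L_P/d_P², so d_N/d_P = √(L_N/L_P)
= √(40.0) = 6.325.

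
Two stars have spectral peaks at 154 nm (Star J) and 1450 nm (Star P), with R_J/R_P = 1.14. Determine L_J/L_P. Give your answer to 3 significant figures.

1.02×10^4

Wien's law gives T ∝ 1/λ_max, so T_J/T_P = λ_P/λ_J = 1450/154 = 9.416.
Then L ∝ R²T⁴ gives L_J/L_P = (1.14)² × (9.416)⁴ = 1.300 × 7859 = 1.021×10^4.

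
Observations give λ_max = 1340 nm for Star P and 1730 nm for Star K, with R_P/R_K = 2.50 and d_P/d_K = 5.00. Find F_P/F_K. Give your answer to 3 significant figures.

0.695

Wien's law: T_P/T_K = λ_K/λ_P = 1730/1340 = 1.291.
L_P/L_K = (R_P/R_K)²(T_P/T_K)⁴ = (2.50)²(1.291)⁴ = 17.36.
F_P/F_K = (L_P/L_K)/(d_P/d_K)² = 17.36/(5.00)² = 0.6946.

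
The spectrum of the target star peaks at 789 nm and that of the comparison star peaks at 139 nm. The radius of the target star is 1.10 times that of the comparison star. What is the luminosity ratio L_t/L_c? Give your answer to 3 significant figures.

Wien's law gives T ∝ 1/λ_max, so T_t/T_c = λ_c/λ_t = 139/789 = 0.1762.
Then L ∝ R²T⁴ gives L_t/L_c = (1.10)² × (0.1762)⁴ = 1.210 × 9.633×10^-4 = 0.001166.

0.00117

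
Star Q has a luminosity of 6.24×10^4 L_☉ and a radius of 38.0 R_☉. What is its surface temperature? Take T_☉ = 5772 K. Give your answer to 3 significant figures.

1.48×10^4 K

T/T_☉ = (L/L_☉)^(1/4) / (R/R_☉)^(1/2)
T = 5772 × (6.24×10^4)^(1/4) / √(38.0) = 5772 × 15.81 / 6.164 = 1.480×10^4 K.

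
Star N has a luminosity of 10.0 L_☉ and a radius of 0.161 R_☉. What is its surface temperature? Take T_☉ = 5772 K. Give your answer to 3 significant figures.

2.56×10^4 K

T/T_☉ = (L/L_☉)^(1/4) / (R/R_☉)^(1/2)
T = 5772 × (10.0)^(1/4) / √(0.161) = 5772 × 1.778 / 0.4012 = 2.558×10^4 K.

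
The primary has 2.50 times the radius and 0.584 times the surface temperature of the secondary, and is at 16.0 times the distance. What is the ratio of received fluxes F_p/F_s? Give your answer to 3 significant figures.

0.00284

L_p/L_s = (R_p/R_s)²(T_p/T_s)⁴ = (2.50)² × (0.584)⁴ = 0.7270.
F_p/F_s = (L_p/L_s)/(d_p/d_s)² = 0.7270 / (16.0)² = 0.002840.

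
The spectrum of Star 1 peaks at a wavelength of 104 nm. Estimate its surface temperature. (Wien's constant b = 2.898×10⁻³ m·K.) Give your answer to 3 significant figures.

T = b/λ_max = 2.898×10⁻³ / (104×10⁻⁹) = 2.787×10^4 K.

2.79×10^4 K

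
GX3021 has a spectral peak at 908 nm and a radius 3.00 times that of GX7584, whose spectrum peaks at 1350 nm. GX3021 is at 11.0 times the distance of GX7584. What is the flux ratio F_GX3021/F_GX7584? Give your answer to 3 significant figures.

Wien's law: T_GX3021/T_GX7584 = λ_GX7584/λ_GX3021 = 1350/908 = 1.487.
L_GX3021/L_GX7584 = (R_GX3021/R_GX7584)²(T_GX3021/T_GX7584)⁴ = (3.00)²(1.487)⁴ = 43.98.
F_GX3021/F_GX7584 = (L_GX3021/L_GX7584)/(d_GX3021/d_GX7584)² = 43.98/(11.0)² = 0.3635.

0.363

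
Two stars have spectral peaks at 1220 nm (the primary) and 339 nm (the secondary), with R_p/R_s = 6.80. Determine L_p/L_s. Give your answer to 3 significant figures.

Wien's law gives T ∝ 1/λ_max, so T_p/T_s = λ_s/λ_p = 339/1220 = 0.2779.
Then L ∝ R²T⁴ gives L_p/L_s = (6.80)² × (0.2779)⁴ = 46.24 × 0.005962 = 0.2757.

0.276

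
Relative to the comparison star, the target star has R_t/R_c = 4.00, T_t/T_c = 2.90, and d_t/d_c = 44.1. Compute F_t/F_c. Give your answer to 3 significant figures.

0.582

L_t/L_c = (R_t/R_c)²(T_t/T_c)⁴ = (4.00)² × (2.90)⁴ = 1132.
F_t/F_c = (L_t/L_c)/(d_t/d_c)² = 1132 / (44.1)² = 0.5819.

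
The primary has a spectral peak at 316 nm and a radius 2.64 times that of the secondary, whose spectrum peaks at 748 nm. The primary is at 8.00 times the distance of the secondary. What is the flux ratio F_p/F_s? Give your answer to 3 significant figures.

Wien's law: T_p/T_s = λ_s/λ_p = 748/316 = 2.367.
L_p/L_s = (R_p/R_s)²(T_p/T_s)⁴ = (2.64)²(2.367)⁴ = 218.8.
F_p/F_s = (L_p/L_s)/(d_p/d_s)² = 218.8/(8.00)² = 3.419.

3.42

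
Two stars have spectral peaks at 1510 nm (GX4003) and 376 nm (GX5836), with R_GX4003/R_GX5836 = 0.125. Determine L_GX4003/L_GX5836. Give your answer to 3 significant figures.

6.01×10^-5

Wien's law gives T ∝ 1/λ_max, so T_GX4003/T_GX5836 = λ_GX5836/λ_GX4003 = 376/1510 = 0.2490.
Then L ∝ R²T⁴ gives L_GX4003/L_GX5836 = (0.125)² × (0.2490)⁴ = 0.01562 × 0.003845 = 6.007×10^-5.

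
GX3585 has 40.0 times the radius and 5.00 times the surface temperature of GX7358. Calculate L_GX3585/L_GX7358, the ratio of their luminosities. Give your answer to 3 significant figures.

1.00×10^6

From the Stefan–Boltzmann law, L ∝ R²T⁴, so
L_GX3585/L_GX7358 = (R_GX3585/R_GX7358)² (T_GX3585/T_GX7358)⁴ = (40.0)² × (5.00)⁴ = 1600 × 625.0 = 1.000×10^6.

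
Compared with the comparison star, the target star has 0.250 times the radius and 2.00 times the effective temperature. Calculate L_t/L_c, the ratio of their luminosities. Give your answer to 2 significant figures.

From the Stefan–Boltzmann law, L ∝ R²T⁴, so
L_t/L_c = (R_t/R_c)² (T_t/T_c)⁴ = (0.250)² × (2.00)⁴ = 0.06250 × 16.00 = 1.000.

1.0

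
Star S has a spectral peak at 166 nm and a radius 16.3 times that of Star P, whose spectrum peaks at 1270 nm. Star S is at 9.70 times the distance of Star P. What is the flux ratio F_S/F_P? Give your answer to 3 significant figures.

9.67×10^3

Wien's law: T_S/T_P = λ_P/λ_S = 1270/166 = 7.651.
L_S/L_P = (R_S/R_P)²(T_S/T_P)⁴ = (16.3)²(7.651)⁴ = 9.102×10^5.
F_S/F_P = (L_S/L_P)/(d_S/d_P)² = 9.102×10^5/(9.70)² = 9674.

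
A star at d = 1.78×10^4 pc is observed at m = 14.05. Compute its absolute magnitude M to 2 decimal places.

M = m − 5 log₁₀(d/10 pc) = 14.05 − 5 log₁₀(1.78×10^4/10)
  = 14.05 − 5 × 3.250 = 14.05 − 16.25 = -2.20.

-2.20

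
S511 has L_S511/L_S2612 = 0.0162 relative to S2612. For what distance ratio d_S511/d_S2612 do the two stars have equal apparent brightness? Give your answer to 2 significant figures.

0.13

Equal flux requires L_S511/d_S511² = L_S2612/d_S2612², so d_S511/d_S2612 = √(L_S511/L_S2612)
= √(0.0162) = 0.1273.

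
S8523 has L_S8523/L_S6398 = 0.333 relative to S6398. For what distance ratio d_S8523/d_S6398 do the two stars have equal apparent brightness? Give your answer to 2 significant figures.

0.58

Equal flux requires L_S8523/d_S8523² = L_S6398/d_S6398², so d_S8523/d_S6398 = √(L_S8523/L_S6398)
= √(0.333) = 0.5771.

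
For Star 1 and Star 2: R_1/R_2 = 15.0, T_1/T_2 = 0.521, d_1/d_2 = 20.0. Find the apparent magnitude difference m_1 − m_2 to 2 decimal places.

3.46

L_1/L_2 = (15.0)²(0.521)⁴ = 16.58.
F_1/F_2 = (L_1/L_2)/(d_1/d_2)² = 16.58/400.0 = 0.04145.
m_1 − m_2 = −2.5 log₁₀(0.04145) = 3.46.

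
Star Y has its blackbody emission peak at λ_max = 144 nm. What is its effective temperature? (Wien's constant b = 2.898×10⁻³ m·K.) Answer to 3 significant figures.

2.01×10^4 K

T = b/λ_max = 2.898×10⁻³ / (144×10⁻⁹) = 2.012×10^4 K.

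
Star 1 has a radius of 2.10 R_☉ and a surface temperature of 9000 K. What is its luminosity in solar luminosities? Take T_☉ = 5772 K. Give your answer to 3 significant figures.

26.1 solar luminosities

L/L_☉ = (R/R_☉)² (T/T_☉)⁴ = (2.10)² × (9000/5772)⁴
       = 4.410 × (1.559)⁴ = 4.410 × 5.911 = 26.07.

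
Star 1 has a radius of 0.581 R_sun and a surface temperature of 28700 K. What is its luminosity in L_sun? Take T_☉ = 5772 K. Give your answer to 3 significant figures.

206 L_sun

L/L_☉ = (R/R_☉)² (T/T_☉)⁴ = (0.581)² × (28700/5772)⁴
       = 0.3376 × (4.972)⁴ = 0.3376 × 611.3 = 206.3.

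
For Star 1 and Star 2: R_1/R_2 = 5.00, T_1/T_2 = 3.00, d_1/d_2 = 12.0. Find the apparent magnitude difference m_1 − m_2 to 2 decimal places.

-2.87

L_1/L_2 = (5.00)²(3.00)⁴ = 2025.
F_1/F_2 = (L_1/L_2)/(d_1/d_2)² = 2025/144.0 = 14.06.
m_1 − m_2 = −2.5 log₁₀(14.06) = -2.87.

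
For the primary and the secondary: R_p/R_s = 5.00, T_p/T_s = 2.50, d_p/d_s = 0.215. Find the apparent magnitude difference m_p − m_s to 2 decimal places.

L_p/L_s = (5.00)²(2.50)⁴ = 976.6.
F_p/F_s = (L_p/L_s)/(d_p/d_s)² = 976.6/0.04622 = 2.113×10^4.
m_p − m_s = −2.5 log₁₀(2.113×10^4) = -10.81.

-10.81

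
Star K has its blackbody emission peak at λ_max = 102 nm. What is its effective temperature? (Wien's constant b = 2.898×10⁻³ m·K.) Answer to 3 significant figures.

T = b/λ_max = 2.898×10⁻³ / (102×10⁻⁹) = 2.841×10^4 K.

2.84×10^4 K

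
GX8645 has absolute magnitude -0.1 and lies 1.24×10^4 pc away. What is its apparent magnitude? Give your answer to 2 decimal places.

m = M + 5 log₁₀(d/10 pc) = -0.1 + 5 log₁₀(1.24×10^4/10)
  = -0.1 + 5 × 3.093 = -0.1 + 15.47 = 15.37.

15.37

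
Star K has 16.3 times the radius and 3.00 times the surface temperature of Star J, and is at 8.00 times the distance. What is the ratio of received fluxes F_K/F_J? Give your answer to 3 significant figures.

336

L_K/L_J = (R_K/R_J)²(T_K/T_J)⁴ = (16.3)² × (3.00)⁴ = 2.152×10^4.
F_K/F_J = (L_K/L_J)/(d_K/d_J)² = 2.152×10^4 / (8.00)² = 336.3.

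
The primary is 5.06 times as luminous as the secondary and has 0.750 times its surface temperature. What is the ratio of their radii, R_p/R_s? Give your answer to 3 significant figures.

4.00

L ∝ R²T⁴ gives R ∝ √L / T², so
R_p/R_s = √(5.06) / (0.750)² = 2.249 / 0.5625 = 3.999.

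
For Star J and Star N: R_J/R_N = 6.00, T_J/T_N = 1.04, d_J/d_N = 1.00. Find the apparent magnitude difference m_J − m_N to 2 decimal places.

L_J/L_N = (6.00)²(1.04)⁴ = 42.11.
F_J/F_N = (L_J/L_N)/(d_J/d_N)² = 42.11/1.000 = 42.11.
m_J − m_N = −2.5 log₁₀(42.11) = -4.06.

-4.06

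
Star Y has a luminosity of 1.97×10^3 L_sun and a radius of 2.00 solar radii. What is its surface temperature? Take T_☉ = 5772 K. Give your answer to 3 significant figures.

2.72×10^4 K

T/T_☉ = (L/L_☉)^(1/4) / (R/R_☉)^(1/2)
T = 5772 × (1.97×10^3)^(1/4) / √(2.00) = 5772 × 6.662 / 1.414 = 2.719×10^4 K.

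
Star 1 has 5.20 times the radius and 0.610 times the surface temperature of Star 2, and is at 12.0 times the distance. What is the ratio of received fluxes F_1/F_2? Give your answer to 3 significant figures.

L_1/L_2 = (R_1/R_2)²(T_1/T_2)⁴ = (5.20)² × (0.610)⁴ = 3.744.
F_1/F_2 = (L_1/L_2)/(d_1/d_2)² = 3.744 / (12.0)² = 0.02600.

0.0260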